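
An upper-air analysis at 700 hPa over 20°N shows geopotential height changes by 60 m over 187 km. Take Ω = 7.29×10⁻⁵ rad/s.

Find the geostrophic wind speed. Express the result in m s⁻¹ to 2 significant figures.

63 m s⁻¹

Coriolis parameter at 20°N:
f = 2Ω sin φ = 2 × 7.29×10⁻⁵ × sin 20° = 4.99×10⁻⁵ s⁻¹
Height gradient: |∂Z/∂n| = 60 m / 187000 m = 3.21×10⁻⁴
On a pressure surface, geostrophic balance gives V_g = (g/f)|∂Z/∂n|:
V_g = 9.81 × 3.21×10⁻⁴ / 4.99×10⁻⁵ = 63.1 m/s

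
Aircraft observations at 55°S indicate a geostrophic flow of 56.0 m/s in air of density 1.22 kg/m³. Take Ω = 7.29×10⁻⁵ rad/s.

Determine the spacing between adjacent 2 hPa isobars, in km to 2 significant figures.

Coriolis parameter at 55°S:
f = 2Ω sin φ = 2 × 7.29×10⁻⁵ × sin 55° = 1.19×10⁻⁴ s⁻¹
Geostrophic balance rearranged: |∂P/∂n| = f ρ V_g
|∂P/∂n| = 1.19×10⁻⁴ × 1.22 × 56.0 = 8.16×10⁻³ Pa/m
Isobar spacing: Δn = ΔP/|∂P/∂n| = 200 Pa / 8.16×10⁻³ Pa/m = 24511 m ≈ 25 km

25 km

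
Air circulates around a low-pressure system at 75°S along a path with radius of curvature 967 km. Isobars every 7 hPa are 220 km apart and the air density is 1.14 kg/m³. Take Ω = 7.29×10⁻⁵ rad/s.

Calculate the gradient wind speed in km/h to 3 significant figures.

Coriolis parameter at 75°S:
f = 2Ω sin φ = 2 × 7.29×10⁻⁵ × sin 75° = 1.41×10⁻⁴ s⁻¹
Pressure gradient: |∂P/∂n| = 700 Pa / 220000 m = 3.18×10⁻³ Pa/m
Geostrophic speed: V_g = |∂P/∂n|/(fρ) = 3.18×10⁻³/(1.41×10⁻⁴ × 1.14) = 19.8 m/s
Around a low, centrifugal force acts outward with Coriolis, so pressure-gradient force balances both:
(1/ρ)|∂P/∂n| = fV + V²/R  →  V² + fR·V − fR·V_g = 0
With fR = 1.41×10⁻⁴ × 967×10³ m = 136 m/s:
V = [−fR + √((fR)² + 4 fR V_g)]/2 = [−136 + √(136² + 4×136×19.8)]/2 = 17.6 m/s
Subgeostrophic (V < V_g = 19.8 m/s), as expected around a low.
Converting: 17.6 m/s × 3.6 = 63.2 km/h

63.2 km/h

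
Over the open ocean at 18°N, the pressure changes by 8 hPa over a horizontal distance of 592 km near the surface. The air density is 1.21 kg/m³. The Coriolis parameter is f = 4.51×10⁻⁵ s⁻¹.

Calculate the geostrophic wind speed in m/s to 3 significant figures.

24.8 m/s

Pressure gradient: |∂P/∂n| = 800 Pa / 592000 m = 1.35×10⁻³ Pa/m
Geostrophic balance (pressure-gradient force = Coriolis force):
V_g = (1/(fρ)) |∂P/∂n| = 1.35×10⁻³ / (4.51×10⁻⁵ × 1.21) = 24.8 m/s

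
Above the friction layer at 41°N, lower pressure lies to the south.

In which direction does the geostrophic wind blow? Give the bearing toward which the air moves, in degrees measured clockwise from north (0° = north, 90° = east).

270°

The pressure-gradient force points toward the south (bearing 180°).
Geostrophic balance: in the Northern Hemisphere the Coriolis force deflects motion to the right, so the geostrophic wind blows 90° to the right of the pressure-gradient force (low pressure on the left).
Rotating 180° by 90° clockwise gives 270° — the wind blows toward the west.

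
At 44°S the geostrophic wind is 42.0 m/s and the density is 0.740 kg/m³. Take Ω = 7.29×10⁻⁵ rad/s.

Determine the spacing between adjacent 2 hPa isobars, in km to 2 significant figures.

64 km

Coriolis parameter at 44°S:
f = 2Ω sin φ = 2 × 7.29×10⁻⁵ × sin 44° = 1.01×10⁻⁴ s⁻¹
Geostrophic balance rearranged: |∂P/∂n| = f ρ V_g
|∂P/∂n| = 1.01×10⁻⁴ × 0.740 × 42.0 = 3.15×10⁻³ Pa/m
Isobar spacing: Δn = ΔP/|∂P/∂n| = 200 Pa / 3.15×10⁻³ Pa/m = 63536 m ≈ 64 km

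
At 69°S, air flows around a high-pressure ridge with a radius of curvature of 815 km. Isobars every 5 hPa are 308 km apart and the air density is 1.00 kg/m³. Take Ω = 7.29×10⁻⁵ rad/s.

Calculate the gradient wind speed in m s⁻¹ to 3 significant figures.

13.6 m s⁻¹

Coriolis parameter at 69°S:
f = 2Ω sin φ = 2 × 7.29×10⁻⁵ × sin 69° = 1.36×10⁻⁴ s⁻¹
Pressure gradient: |∂P/∂n| = 500 Pa / 308000 m = 1.62×10⁻³ Pa/m
Geostrophic speed: V_g = |∂P/∂n|/(fρ) = 1.62×10⁻³/(1.36×10⁻⁴ × 1.00) = 11.9 m/s
Around a high, pressure-gradient force acts outward with centrifugal, so Coriolis balances both:
fV = (1/ρ)|∂P/∂n| + V²/R  →  V² − fR·V + fR·V_g = 0
With fR = 1.36×10⁻⁴ × 815×10³ m = 111 m/s:
V = [fR − √((fR)² − 4 fR V_g)]/2 = [111 − √(111² − 4×111×11.9)]/2 = 13.6 m/s
Supergeostrophic (V > V_g = 11.9 m/s), as expected around a high.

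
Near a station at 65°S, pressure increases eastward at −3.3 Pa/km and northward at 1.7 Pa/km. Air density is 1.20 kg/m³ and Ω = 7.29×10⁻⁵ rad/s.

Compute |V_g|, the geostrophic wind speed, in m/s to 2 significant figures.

23 m/s

Coriolis parameter at 65°S:
f = 2Ω sin φ = 2 × 7.29×10⁻⁵ × sin 65° = 1.32×10⁻⁴ s⁻¹
In the Southern Hemisphere f is negative: f = −1.32×10⁻⁴ s⁻¹.
Component geostrophic relations (x east, y north):
u_g = −(1/(fρ)) ∂P/∂y,  v_g = (1/(fρ)) ∂P/∂x
u_g = −(1.7×10⁻³)/(−1.32×10⁻⁴ × 1.20) = 10.7 m/s;  v_g = (−3.3×10⁻³)/(−1.32×10⁻⁴ × 1.20) = 20.8 m/s
|V_g| = √(u_g² + v_g²) = 23.4 m/s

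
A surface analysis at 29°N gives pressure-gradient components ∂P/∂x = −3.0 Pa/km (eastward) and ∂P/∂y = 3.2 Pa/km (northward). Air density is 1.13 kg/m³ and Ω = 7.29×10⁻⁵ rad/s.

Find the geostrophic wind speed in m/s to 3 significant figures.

Coriolis parameter at 29°N:
f = 2Ω sin φ = 2 × 7.29×10⁻⁵ × sin 29° = 7.07×10⁻⁵ s⁻¹
Component geostrophic relations (x east, y north):
u_g = −(1/(fρ)) ∂P/∂y,  v_g = (1/(fρ)) ∂P/∂x
u_g = −(3.2×10⁻³)/(7.07×10⁻⁵ × 1.13) = −40.1 m/s;  v_g = (−3.0×10⁻³)/(7.07×10⁻⁵ × 1.13) = −37.6 m/s
|V_g| = √(u_g² + v_g²) = 54.9 m/s

54.9 m/s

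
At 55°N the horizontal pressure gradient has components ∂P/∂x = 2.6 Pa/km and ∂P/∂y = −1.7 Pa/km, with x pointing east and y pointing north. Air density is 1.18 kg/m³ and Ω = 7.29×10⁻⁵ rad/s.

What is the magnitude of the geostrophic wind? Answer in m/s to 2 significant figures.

22 m/s

Coriolis parameter at 55°N:
f = 2Ω sin φ = 2 × 7.29×10⁻⁵ × sin 55° = 1.19×10⁻⁴ s⁻¹
Component geostrophic relations (x east, y north):
u_g = −(1/(fρ)) ∂P/∂y,  v_g = (1/(fρ)) ∂P/∂x
u_g = −(−1.7×10⁻³)/(1.19×10⁻⁴ × 1.18) = 12.1 m/s;  v_g = (2.6×10⁻³)/(1.19×10⁻⁴ × 1.18) = 18.4 m/s
|V_g| = √(u_g² + v_g²) = 22.0 m/s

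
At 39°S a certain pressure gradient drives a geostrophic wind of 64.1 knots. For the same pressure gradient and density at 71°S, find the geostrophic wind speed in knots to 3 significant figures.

With the same pressure gradient and density, V_g ∝ 1/f ∝ 1/sin φ.
V₂ = V₁ · sin φ₁ / sin φ₂ = 64.1 × sin 39° / sin 71°
V₂ = 64.1 × 0.6293/0.9455 = 42.7 knots

42.7 knots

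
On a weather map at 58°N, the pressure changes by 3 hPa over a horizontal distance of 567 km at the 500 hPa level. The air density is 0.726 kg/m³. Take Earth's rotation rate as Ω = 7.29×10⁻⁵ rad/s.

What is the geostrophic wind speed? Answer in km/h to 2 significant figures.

Coriolis parameter at 58°N:
f = 2Ω sin φ = 2 × 7.29×10⁻⁵ × sin 58° = 1.24×10⁻⁴ s⁻¹
Pressure gradient: |∂P/∂n| = 300 Pa / 567000 m = 5.29×10⁻⁴ Pa/m
Geostrophic balance (pressure-gradient force = Coriolis force):
V_g = (1/(fρ)) |∂P/∂n| = 5.29×10⁻⁴ / (1.24×10⁻⁴ × 0.726) = 5.89 m/s
Converting: 5.89 m/s × 3.6 = 21 km/h

21 km/h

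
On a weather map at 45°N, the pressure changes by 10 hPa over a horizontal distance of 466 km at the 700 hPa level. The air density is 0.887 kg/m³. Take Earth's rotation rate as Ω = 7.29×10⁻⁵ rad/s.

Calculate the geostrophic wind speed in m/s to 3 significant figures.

Coriolis parameter at 45°N:
f = 2Ω sin φ = 2 × 7.29×10⁻⁵ × sin 45° = 1.03×10⁻⁴ s⁻¹
Pressure gradient: |∂P/∂n| = 1000 Pa / 466000 m = 2.15×10⁻³ Pa/m
Geostrophic balance (pressure-gradient force = Coriolis force):
V_g = (1/(fρ)) |∂P/∂n| = 2.15×10⁻³ / (1.03×10⁻⁴ × 0.887) = 23.5 m/s

23.5 m/s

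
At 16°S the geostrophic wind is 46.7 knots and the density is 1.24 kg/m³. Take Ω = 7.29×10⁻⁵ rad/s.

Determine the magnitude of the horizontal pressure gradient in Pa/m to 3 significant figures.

1.20×10⁻³ Pa/m

Coriolis parameter at 16°S:
f = 2Ω sin φ = 2 × 7.29×10⁻⁵ × sin 16° = 4.02×10⁻⁵ s⁻¹
Wind speed in SI: 46.7 knots = 24.0 m/s
Geostrophic balance rearranged: |∂P/∂n| = f ρ V_g
|∂P/∂n| = 4.02×10⁻⁵ × 1.24 × 24.0 = 1.20×10⁻³ Pa/m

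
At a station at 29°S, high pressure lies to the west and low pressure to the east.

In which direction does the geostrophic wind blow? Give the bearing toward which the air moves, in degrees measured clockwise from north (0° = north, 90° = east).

The pressure-gradient force points toward the east (bearing 090°).
Geostrophic balance: in the Southern Hemisphere the Coriolis force deflects motion to the left, so the geostrophic wind blows 90° to the left of the pressure-gradient force (low pressure on the right).
Rotating 090° by 90° counterclockwise gives 000° — the wind blows toward the north.

000°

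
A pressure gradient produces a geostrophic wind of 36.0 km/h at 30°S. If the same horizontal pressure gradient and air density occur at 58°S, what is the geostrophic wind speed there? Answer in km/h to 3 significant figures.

With the same pressure gradient and density, V_g ∝ 1/f ∝ 1/sin φ.
V₂ = V₁ · sin φ₁ / sin φ₂ = 36.0 × sin 30° / sin 58°
V₂ = 36.0 × 0.5000/0.8480 = 21.2 km/h

21.2 km/h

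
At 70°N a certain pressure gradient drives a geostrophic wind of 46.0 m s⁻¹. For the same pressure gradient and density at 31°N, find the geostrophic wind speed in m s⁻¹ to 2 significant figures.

84 m s⁻¹

With the same pressure gradient and density, V_g ∝ 1/f ∝ 1/sin φ.
V₂ = V₁ · sin φ₁ / sin φ₂ = 46.0 × sin 70° / sin 31°
V₂ = 46.0 × 0.9397/0.5150 = 84 m s⁻¹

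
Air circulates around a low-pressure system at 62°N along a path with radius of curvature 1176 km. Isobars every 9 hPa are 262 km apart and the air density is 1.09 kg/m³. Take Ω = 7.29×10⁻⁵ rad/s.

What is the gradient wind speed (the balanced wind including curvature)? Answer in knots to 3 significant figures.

41.7 knots

Coriolis parameter at 62°N:
f = 2Ω sin φ = 2 × 7.29×10⁻⁵ × sin 62° = 1.29×10⁻⁴ s⁻¹
Pressure gradient: |∂P/∂n| = 900 Pa / 262000 m = 3.44×10⁻³ Pa/m
Geostrophic speed: V_g = |∂P/∂n|/(fρ) = 3.44×10⁻³/(1.29×10⁻⁴ × 1.09) = 24.5 m/s
Around a low, centrifugal force acts outward with Coriolis, so pressure-gradient force balances both:
(1/ρ)|∂P/∂n| = fV + V²/R  →  V² + fR·V − fR·V_g = 0
With fR = 1.29×10⁻⁴ × 1176×10³ m = 151 m/s:
V = [−fR + √((fR)² + 4 fR V_g)]/2 = [−151 + √(151² + 4×151×24.5)]/2 = 21.4 m/s
Subgeostrophic (V < V_g = 24.5 m/s), as expected around a low.
Converting: 21.4 m/s × 1.944 = 41.7 knots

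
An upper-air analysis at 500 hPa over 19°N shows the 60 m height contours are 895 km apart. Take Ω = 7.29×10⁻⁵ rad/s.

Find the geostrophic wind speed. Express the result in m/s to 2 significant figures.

14 m/s

Coriolis parameter at 19°N:
f = 2Ω sin φ = 2 × 7.29×10⁻⁵ × sin 19° = 4.75×10⁻⁵ s⁻¹
Height gradient: |∂Z/∂n| = 60 m / 895000 m = 6.70×10⁻⁵
On a pressure surface, geostrophic balance gives V_g = (g/f)|∂Z/∂n|:
V_g = 9.81 × 6.70×10⁻⁵ / 4.75×10⁻⁵ = 13.9 m/s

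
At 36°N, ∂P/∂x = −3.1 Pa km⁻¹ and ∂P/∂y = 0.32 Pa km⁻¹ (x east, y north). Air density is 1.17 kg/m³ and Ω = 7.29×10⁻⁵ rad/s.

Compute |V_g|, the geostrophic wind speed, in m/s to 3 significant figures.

31.1 m/s

Coriolis parameter at 36°N:
f = 2Ω sin φ = 2 × 7.29×10⁻⁵ × sin 36° = 8.57×10⁻⁵ s⁻¹
Component geostrophic relations (x east, y north):
u_g = −(1/(fρ)) ∂P/∂y,  v_g = (1/(fρ)) ∂P/∂x
u_g = −(0.32×10⁻³)/(8.57×10⁻⁵ × 1.17) = −3.19 m/s;  v_g = (−3.1×10⁻³)/(8.57×10⁻⁵ × 1.17) = −30.9 m/s
|V_g| = √(u_g² + v_g²) = 31.1 m/s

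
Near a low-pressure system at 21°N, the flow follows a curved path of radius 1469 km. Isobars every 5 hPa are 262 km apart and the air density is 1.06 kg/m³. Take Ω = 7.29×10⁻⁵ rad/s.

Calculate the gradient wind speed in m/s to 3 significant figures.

Coriolis parameter at 21°N:
f = 2Ω sin φ = 2 × 7.29×10⁻⁵ × sin 21° = 5.23×10⁻⁵ s⁻¹
Pressure gradient: |∂P/∂n| = 500 Pa / 262000 m = 1.91×10⁻³ Pa/m
Geostrophic speed: V_g = |∂P/∂n|/(fρ) = 1.91×10⁻³/(5.23×10⁻⁵ × 1.06) = 34.5 m/s
Around a low, centrifugal force acts outward with Coriolis, so pressure-gradient force balances both:
(1/ρ)|∂P/∂n| = fV + V²/R  →  V² + fR·V − fR·V_g = 0
With fR = 5.23×10⁻⁵ × 1469×10³ m = 76.8 m/s:
V = [−fR + √((fR)² + 4 fR V_g)]/2 = [−76.8 + √(76.8² + 4×76.8×34.5)]/2 = 25.8 m/s
Subgeostrophic (V < V_g = 34.5 m/s), as expected around a low.

25.8 m/s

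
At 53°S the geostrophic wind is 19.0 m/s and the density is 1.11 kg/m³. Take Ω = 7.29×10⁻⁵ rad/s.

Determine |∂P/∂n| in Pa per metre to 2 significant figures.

2.5×10⁻³ Pa/m

Coriolis parameter at 53°S:
f = 2Ω sin φ = 2 × 7.29×10⁻⁵ × sin 53° = 1.16×10⁻⁴ s⁻¹
Geostrophic balance rearranged: |∂P/∂n| = f ρ V_g
|∂P/∂n| = 1.16×10⁻⁴ × 1.11 × 19.0 = 2.46×10⁻³ Pa/m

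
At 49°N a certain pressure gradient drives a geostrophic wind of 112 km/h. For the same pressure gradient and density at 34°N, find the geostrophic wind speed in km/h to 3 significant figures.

With the same pressure gradient and density, V_g ∝ 1/f ∝ 1/sin φ.
V₂ = V₁ · sin φ₁ / sin φ₂ = 112 × sin 49° / sin 34°
V₂ = 112 × 0.7547/0.5592 = 151 km/h

151 km/h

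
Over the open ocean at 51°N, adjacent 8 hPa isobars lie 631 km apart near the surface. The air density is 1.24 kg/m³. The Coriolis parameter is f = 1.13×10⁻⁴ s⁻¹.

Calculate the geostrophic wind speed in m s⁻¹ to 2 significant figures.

Pressure gradient: |∂P/∂n| = 800 Pa / 631000 m = 1.27×10⁻³ Pa/m
Geostrophic balance (pressure-gradient force = Coriolis force):
V_g = (1/(fρ)) |∂P/∂n| = 1.27×10⁻³ / (1.13×10⁻⁴ × 1.24) = 9.05 m/s

9.0 m s⁻¹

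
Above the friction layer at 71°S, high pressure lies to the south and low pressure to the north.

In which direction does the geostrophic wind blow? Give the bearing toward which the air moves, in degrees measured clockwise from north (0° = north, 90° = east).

The pressure-gradient force points toward the north (bearing 000°).
Geostrophic balance: in the Southern Hemisphere the Coriolis force deflects motion to the left, so the geostrophic wind blows 90° to the left of the pressure-gradient force (low pressure on the right).
Rotating 000° by 90° counterclockwise gives 270° — the wind blows toward the west.

270°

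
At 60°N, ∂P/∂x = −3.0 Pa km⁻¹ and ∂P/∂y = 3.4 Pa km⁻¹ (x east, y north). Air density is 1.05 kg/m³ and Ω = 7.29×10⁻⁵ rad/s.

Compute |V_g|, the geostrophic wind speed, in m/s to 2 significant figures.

Coriolis parameter at 60°N:
f = 2Ω sin φ = 2 × 7.29×10⁻⁵ × sin 60° = 1.26×10⁻⁴ s⁻¹
Component geostrophic relations (x east, y north):
u_g = −(1/(fρ)) ∂P/∂y,  v_g = (1/(fρ)) ∂P/∂x
u_g = −(3.4×10⁻³)/(1.26×10⁻⁴ × 1.05) = −25.6 m/s;  v_g = (−3.0×10⁻³)/(1.26×10⁻⁴ × 1.05) = −22.6 m/s
|V_g| = √(u_g² + v_g²) = 34.2 m/s

34 m/s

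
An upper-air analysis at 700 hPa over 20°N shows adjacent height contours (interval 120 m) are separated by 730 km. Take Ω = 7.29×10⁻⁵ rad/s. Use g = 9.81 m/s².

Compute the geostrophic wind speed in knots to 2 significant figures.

63 knots

Coriolis parameter at 20°N:
f = 2Ω sin φ = 2 × 7.29×10⁻⁵ × sin 20° = 4.99×10⁻⁵ s⁻¹
Height gradient: |∂Z/∂n| = 120 m / 730000 m = 1.64×10⁻⁴
On a pressure surface, geostrophic balance gives V_g = (g/f)|∂Z/∂n|:
V_g = 9.81 × 1.64×10⁻⁴ / 4.99×10⁻⁵ = 32.3 m/s
Converting: 32.3 m/s × 1.944 = 63 knots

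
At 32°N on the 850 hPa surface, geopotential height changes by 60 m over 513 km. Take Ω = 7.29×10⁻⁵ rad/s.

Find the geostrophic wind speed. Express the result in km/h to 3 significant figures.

Coriolis parameter at 32°N:
f = 2Ω sin φ = 2 × 7.29×10⁻⁵ × sin 32° = 7.73×10⁻⁵ s⁻¹
Height gradient: |∂Z/∂n| = 60 m / 513000 m = 1.17×10⁻⁴
On a pressure surface, geostrophic balance gives V_g = (g/f)|∂Z/∂n|:
V_g = 9.81 × 1.17×10⁻⁴ / 7.73×10⁻⁵ = 14.9 m/s
Converting: 14.9 m/s × 3.6 = 53.5 km/h

53.5 km/h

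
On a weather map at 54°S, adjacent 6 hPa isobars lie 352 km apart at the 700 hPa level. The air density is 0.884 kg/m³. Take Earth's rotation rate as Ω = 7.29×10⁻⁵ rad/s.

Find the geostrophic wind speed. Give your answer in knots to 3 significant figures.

Coriolis parameter at 54°S:
f = 2Ω sin φ = 2 × 7.29×10⁻⁵ × sin 54° = 1.18×10⁻⁴ s⁻¹
Pressure gradient: |∂P/∂n| = 600 Pa / 352000 m = 1.70×10⁻³ Pa/m
Geostrophic balance (pressure-gradient force = Coriolis force):
V_g = (1/(fρ)) |∂P/∂n| = 1.70×10⁻³ / (1.18×10⁻⁴ × 0.884) = 16.3 m/s
Converting: 16.3 m/s × 1.944 = 31.8 knots

31.8 knots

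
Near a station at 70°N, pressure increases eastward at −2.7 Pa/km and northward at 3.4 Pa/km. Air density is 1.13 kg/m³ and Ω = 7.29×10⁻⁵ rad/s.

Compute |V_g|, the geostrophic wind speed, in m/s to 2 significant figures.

Coriolis parameter at 70°N:
f = 2Ω sin φ = 2 × 7.29×10⁻⁵ × sin 70° = 1.37×10⁻⁴ s⁻¹
Component geostrophic relations (x east, y north):
u_g = −(1/(fρ)) ∂P/∂y,  v_g = (1/(fρ)) ∂P/∂x
u_g = −(3.4×10⁻³)/(1.37×10⁻⁴ × 1.13) = −22.0 m/s;  v_g = (−2.7×10⁻³)/(1.37×10⁻⁴ × 1.13) = −17.4 m/s
|V_g| = √(u_g² + v_g²) = 28.0 m/s

28 m/s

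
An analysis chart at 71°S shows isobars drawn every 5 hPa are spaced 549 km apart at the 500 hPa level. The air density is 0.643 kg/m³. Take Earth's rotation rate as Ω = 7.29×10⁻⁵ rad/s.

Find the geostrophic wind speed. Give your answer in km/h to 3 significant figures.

Coriolis parameter at 71°S:
f = 2Ω sin φ = 2 × 7.29×10⁻⁵ × sin 71° = 1.38×10⁻⁴ s⁻¹
Pressure gradient: |∂P/∂n| = 500 Pa / 549000 m = 9.11×10⁻⁴ Pa/m
Geostrophic balance (pressure-gradient force = Coriolis force):
V_g = (1/(fρ)) |∂P/∂n| = 9.11×10⁻⁴ / (1.38×10⁻⁴ × 0.643) = 10.3 m/s
Converting: 10.3 m/s × 3.6 = 37.0 km/h

37.0 km/h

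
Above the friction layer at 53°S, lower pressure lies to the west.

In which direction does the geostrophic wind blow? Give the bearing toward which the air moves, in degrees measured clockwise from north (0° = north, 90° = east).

180°

The pressure-gradient force points toward the west (bearing 270°).
Geostrophic balance: in the Southern Hemisphere the Coriolis force deflects motion to the left, so the geostrophic wind blows 90° to the left of the pressure-gradient force (low pressure on the right).
Rotating 270° by 90° counterclockwise gives 180° — the wind blows toward the south.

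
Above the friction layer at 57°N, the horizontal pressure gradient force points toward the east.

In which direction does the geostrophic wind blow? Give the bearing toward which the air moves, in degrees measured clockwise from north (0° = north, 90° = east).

The pressure-gradient force points toward the east (bearing 090°).
Geostrophic balance: in the Northern Hemisphere the Coriolis force deflects motion to the right, so the geostrophic wind blows 90° to the right of the pressure-gradient force (low pressure on the left).
Rotating 090° by 90° clockwise gives 180° — the wind blows toward the south.

180°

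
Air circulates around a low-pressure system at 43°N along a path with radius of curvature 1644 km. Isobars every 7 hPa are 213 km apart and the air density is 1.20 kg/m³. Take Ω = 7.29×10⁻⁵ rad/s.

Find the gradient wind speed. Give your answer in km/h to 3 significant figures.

Coriolis parameter at 43°N:
f = 2Ω sin φ = 2 × 7.29×10⁻⁵ × sin 43° = 9.94×10⁻⁵ s⁻¹
Pressure gradient: |∂P/∂n| = 700 Pa / 213000 m = 3.29×10⁻³ Pa/m
Geostrophic speed: V_g = |∂P/∂n|/(fρ) = 3.29×10⁻³/(9.94×10⁻⁵ × 1.20) = 27.5 m/s
Around a low, centrifugal force acts outward with Coriolis, so pressure-gradient force balances both:
(1/ρ)|∂P/∂n| = fV + V²/R  →  V² + fR·V − fR·V_g = 0
With fR = 9.94×10⁻⁵ × 1644×10³ m = 163 m/s:
V = [−fR + √((fR)² + 4 fR V_g)]/2 = [−163 + √(163² + 4×163×27.5)]/2 = 24 m/s
Subgeostrophic (V < V_g = 27.5 m/s), as expected around a low.
Converting: 24 m/s × 3.6 = 86.5 km/h

86.5 km/h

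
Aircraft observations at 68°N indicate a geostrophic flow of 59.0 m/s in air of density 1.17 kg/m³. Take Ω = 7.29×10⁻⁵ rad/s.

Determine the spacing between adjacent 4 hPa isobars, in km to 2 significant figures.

Coriolis parameter at 68°N:
f = 2Ω sin φ = 2 × 7.29×10⁻⁵ × sin 68° = 1.35×10⁻⁴ s⁻¹
Geostrophic balance rearranged: |∂P/∂n| = f ρ V_g
|∂P/∂n| = 1.35×10⁻⁴ × 1.17 × 59.0 = 9.33×10⁻³ Pa/m
Isobar spacing: Δn = ΔP/|∂P/∂n| = 400 Pa / 9.33×10⁻³ Pa/m = 42865 m ≈ 43 km

43 km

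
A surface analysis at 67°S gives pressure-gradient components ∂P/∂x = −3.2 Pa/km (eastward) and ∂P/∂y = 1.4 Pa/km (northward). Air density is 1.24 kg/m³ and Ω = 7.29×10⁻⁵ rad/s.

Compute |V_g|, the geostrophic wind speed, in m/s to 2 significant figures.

21 m/s

Coriolis parameter at 67°S:
f = 2Ω sin φ = 2 × 7.29×10⁻⁵ × sin 67° = 1.34×10⁻⁴ s⁻¹
In the Southern Hemisphere f is negative: f = −1.34×10⁻⁴ s⁻¹.
Component geostrophic relations (x east, y north):
u_g = −(1/(fρ)) ∂P/∂y,  v_g = (1/(fρ)) ∂P/∂x
u_g = −(1.4×10⁻³)/(−1.34×10⁻⁴ × 1.24) = 8.41 m/s;  v_g = (−3.2×10⁻³)/(−1.34×10⁻⁴ × 1.24) = 19.2 m/s
|V_g| = √(u_g² + v_g²) = 21.0 m/s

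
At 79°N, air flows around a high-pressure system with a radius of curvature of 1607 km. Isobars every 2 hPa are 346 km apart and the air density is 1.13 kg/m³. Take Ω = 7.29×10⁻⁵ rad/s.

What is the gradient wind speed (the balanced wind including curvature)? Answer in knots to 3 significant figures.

Coriolis parameter at 79°N:
f = 2Ω sin φ = 2 × 7.29×10⁻⁵ × sin 79° = 1.43×10⁻⁴ s⁻¹
Pressure gradient: |∂P/∂n| = 200 Pa / 346000 m = 5.78×10⁻⁴ Pa/m
Geostrophic speed: V_g = |∂P/∂n|/(fρ) = 5.78×10⁻⁴/(1.43×10⁻⁴ × 1.13) = 3.57 m/s
Around a high, pressure-gradient force acts outward with centrifugal, so Coriolis balances both:
fV = (1/ρ)|∂P/∂n| + V²/R  →  V² − fR·V + fR·V_g = 0
With fR = 1.43×10⁻⁴ × 1607×10³ m = 230 m/s:
V = [fR − √((fR)² − 4 fR V_g)]/2 = [230 − √(230² − 4×230×3.57)]/2 = 3.63 m/s
Supergeostrophic (V > V_g = 3.57 m/s), as expected around a high.
Converting: 3.63 m/s × 1.944 = 7.06 knots

7.06 knots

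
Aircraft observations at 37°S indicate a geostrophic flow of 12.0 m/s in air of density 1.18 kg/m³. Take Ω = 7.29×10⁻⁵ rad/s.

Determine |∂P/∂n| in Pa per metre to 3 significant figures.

1.24×10⁻³ Pa/m

Coriolis parameter at 37°S:
f = 2Ω sin φ = 2 × 7.29×10⁻⁵ × sin 37° = 8.77×10⁻⁵ s⁻¹
Geostrophic balance rearranged: |∂P/∂n| = f ρ V_g
|∂P/∂n| = 8.77×10⁻⁵ × 1.18 × 12.0 = 1.24×10⁻³ Pa/m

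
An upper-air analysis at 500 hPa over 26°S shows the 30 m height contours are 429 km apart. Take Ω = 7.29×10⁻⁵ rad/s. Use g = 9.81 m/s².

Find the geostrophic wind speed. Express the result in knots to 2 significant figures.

21 knots

Coriolis parameter at 26°S:
f = 2Ω sin φ = 2 × 7.29×10⁻⁵ × sin 26° = 6.39×10⁻⁵ s⁻¹
Height gradient: |∂Z/∂n| = 30 m / 429000 m = 6.99×10⁻⁵
On a pressure surface, geostrophic balance gives V_g = (g/f)|∂Z/∂n|:
V_g = 9.81 × 6.99×10⁻⁵ / 6.39×10⁻⁵ = 10.7 m/s
Converting: 10.7 m/s × 1.944 = 21 knots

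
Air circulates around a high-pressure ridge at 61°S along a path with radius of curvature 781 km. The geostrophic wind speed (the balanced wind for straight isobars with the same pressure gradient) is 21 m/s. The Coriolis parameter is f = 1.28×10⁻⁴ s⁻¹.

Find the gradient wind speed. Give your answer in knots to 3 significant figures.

58.3 knots

Around a high, pressure-gradient force acts outward with centrifugal, so Coriolis balances both:
fV = (1/ρ)|∂P/∂n| + V²/R  →  V² − fR·V + fR·V_g = 0
With fR = 1.28×10⁻⁴ × 781×10³ m = 100.0 m/s:
V = [fR − √((fR)² − 4 fR V_g)]/2 = [100.0 − √(100.0² − 4×100.0×21)]/2 = 30 m/s
Supergeostrophic (V > V_g = 21 m/s), as expected around a high.
Converting: 30 m/s × 1.944 = 58.3 knots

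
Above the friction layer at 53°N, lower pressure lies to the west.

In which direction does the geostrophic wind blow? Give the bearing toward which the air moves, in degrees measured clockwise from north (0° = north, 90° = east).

000°

The pressure-gradient force points toward the west (bearing 270°).
Geostrophic balance: in the Northern Hemisphere the Coriolis force deflects motion to the right, so the geostrophic wind blows 90° to the right of the pressure-gradient force (low pressure on the left).
Rotating 270° by 90° clockwise gives 000° — the wind blows toward the north.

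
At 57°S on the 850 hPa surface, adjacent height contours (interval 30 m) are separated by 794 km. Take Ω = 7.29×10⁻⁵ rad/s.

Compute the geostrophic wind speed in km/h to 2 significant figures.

11 km/h

Coriolis parameter at 57°S:
f = 2Ω sin φ = 2 × 7.29×10⁻⁵ × sin 57° = 1.22×10⁻⁴ s⁻¹
Height gradient: |∂Z/∂n| = 30 m / 794000 m = 3.78×10⁻⁵
On a pressure surface, geostrophic balance gives V_g = (g/f)|∂Z/∂n|:
V_g = 9.81 × 3.78×10⁻⁵ / 1.22×10⁻⁴ = 3.03 m/s
Converting: 3.03 m/s × 3.6 = 11 km/h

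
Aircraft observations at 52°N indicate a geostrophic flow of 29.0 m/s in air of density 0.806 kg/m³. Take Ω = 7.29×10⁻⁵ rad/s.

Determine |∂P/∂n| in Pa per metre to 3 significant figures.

Coriolis parameter at 52°N:
f = 2Ω sin φ = 2 × 7.29×10⁻⁵ × sin 52° = 1.15×10⁻⁴ s⁻¹
Geostrophic balance rearranged: |∂P/∂n| = f ρ V_g
|∂P/∂n| = 1.15×10⁻⁴ × 0.806 × 29.0 = 2.69×10⁻³ Pa/m

2.69×10⁻³ Pa/m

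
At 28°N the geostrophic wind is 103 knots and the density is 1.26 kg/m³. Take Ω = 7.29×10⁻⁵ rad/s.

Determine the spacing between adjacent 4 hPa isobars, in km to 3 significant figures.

87.5 km

Coriolis parameter at 28°N:
f = 2Ω sin φ = 2 × 7.29×10⁻⁵ × sin 28° = 6.84×10⁻⁵ s⁻¹
Wind speed in SI: 103 knots = 53.0 m/s
Geostrophic balance rearranged: |∂P/∂n| = f ρ V_g
|∂P/∂n| = 6.84×10⁻⁵ × 1.26 × 53.0 = 4.57×10⁻³ Pa/m
Isobar spacing: Δn = ΔP/|∂P/∂n| = 400 Pa / 4.57×10⁻³ Pa/m = 87528 m ≈ 87.5 km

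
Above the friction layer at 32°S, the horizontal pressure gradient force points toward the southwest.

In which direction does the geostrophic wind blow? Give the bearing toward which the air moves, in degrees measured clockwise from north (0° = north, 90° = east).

135°

The pressure-gradient force points toward the southwest (bearing 225°).
Geostrophic balance: in the Southern Hemisphere the Coriolis force deflects motion to the left, so the geostrophic wind blows 90° to the left of the pressure-gradient force (low pressure on the right).
Rotating 225° by 90° counterclockwise gives 135° — the wind blows toward the southeast.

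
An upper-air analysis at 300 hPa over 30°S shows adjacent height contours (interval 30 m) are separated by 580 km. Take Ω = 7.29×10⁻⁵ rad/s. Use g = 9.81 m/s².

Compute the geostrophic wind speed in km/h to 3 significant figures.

Coriolis parameter at 30°S:
f = 2Ω sin φ = 2 × 7.29×10⁻⁵ × sin 30° = 7.29×10⁻⁵ s⁻¹
Height gradient: |∂Z/∂n| = 30 m / 580000 m = 5.17×10⁻⁵
On a pressure surface, geostrophic balance gives V_g = (g/f)|∂Z/∂n|:
V_g = 9.81 × 5.17×10⁻⁵ / 7.29×10⁻⁵ = 6.96 m/s
Converting: 6.96 m/s × 3.6 = 25.1 km/h

25.1 km/h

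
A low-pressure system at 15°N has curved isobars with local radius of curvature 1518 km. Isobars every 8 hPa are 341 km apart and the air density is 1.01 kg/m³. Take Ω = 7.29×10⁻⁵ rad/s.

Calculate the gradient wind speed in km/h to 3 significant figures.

Coriolis parameter at 15°N:
f = 2Ω sin φ = 2 × 7.29×10⁻⁵ × sin 15° = 3.77×10⁻⁵ s⁻¹
Pressure gradient: |∂P/∂n| = 800 Pa / 341000 m = 2.35×10⁻³ Pa/m
Geostrophic speed: V_g = |∂P/∂n|/(fρ) = 2.35×10⁻³/(3.77×10⁻⁵ × 1.01) = 61.6 m/s
Around a low, centrifugal force acts outward with Coriolis, so pressure-gradient force balances both:
(1/ρ)|∂P/∂n| = fV + V²/R  →  V² + fR·V − fR·V_g = 0
With fR = 3.77×10⁻⁵ × 1518×10³ m = 57.3 m/s:
V = [−fR + √((fR)² + 4 fR V_g)]/2 = [−57.3 + √(57.3² + 4×57.3×61.6)]/2 = 37.3 m/s
Subgeostrophic (V < V_g = 61.6 m/s), as expected around a low.
Converting: 37.3 m/s × 3.6 = 134 km/h

134 km/h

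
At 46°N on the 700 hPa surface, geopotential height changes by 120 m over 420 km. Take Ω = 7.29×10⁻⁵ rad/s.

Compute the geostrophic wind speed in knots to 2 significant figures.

52 knots

Coriolis parameter at 46°N:
f = 2Ω sin φ = 2 × 7.29×10⁻⁵ × sin 46° = 1.05×10⁻⁴ s⁻¹
Height gradient: |∂Z/∂n| = 120 m / 420000 m = 2.86×10⁻⁴
On a pressure surface, geostrophic balance gives V_g = (g/f)|∂Z/∂n|:
V_g = 9.81 × 2.86×10⁻⁴ / 1.05×10⁻⁴ = 26.7 m/s
Converting: 26.7 m/s × 1.944 = 52 knots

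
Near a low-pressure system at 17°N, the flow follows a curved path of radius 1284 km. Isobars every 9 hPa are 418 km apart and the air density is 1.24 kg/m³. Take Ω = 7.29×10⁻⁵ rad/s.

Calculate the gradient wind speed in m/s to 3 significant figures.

27.2 m/s

Coriolis parameter at 17°N:
f = 2Ω sin φ = 2 × 7.29×10⁻⁵ × sin 17° = 4.26×10⁻⁵ s⁻¹
Pressure gradient: |∂P/∂n| = 900 Pa / 418000 m = 2.15×10⁻³ Pa/m
Geostrophic speed: V_g = |∂P/∂n|/(fρ) = 2.15×10⁻³/(4.26×10⁻⁵ × 1.24) = 40.7 m/s
Around a low, centrifugal force acts outward with Coriolis, so pressure-gradient force balances both:
(1/ρ)|∂P/∂n| = fV + V²/R  →  V² + fR·V − fR·V_g = 0
With fR = 4.26×10⁻⁵ × 1284×10³ m = 54.7 m/s:
V = [−fR + √((fR)² + 4 fR V_g)]/2 = [−54.7 + √(54.7² + 4×54.7×40.7)]/2 = 27.2 m/s
Subgeostrophic (V < V_g = 40.7 m/s), as expected around a low.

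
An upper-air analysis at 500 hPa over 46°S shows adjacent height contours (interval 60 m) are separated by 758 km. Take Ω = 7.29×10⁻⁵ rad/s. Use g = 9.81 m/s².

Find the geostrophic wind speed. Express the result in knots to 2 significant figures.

14 knots

Coriolis parameter at 46°S:
f = 2Ω sin φ = 2 × 7.29×10⁻⁵ × sin 46° = 1.05×10⁻⁴ s⁻¹
Height gradient: |∂Z/∂n| = 60 m / 758000 m = 7.92×10⁻⁵
On a pressure surface, geostrophic balance gives V_g = (g/f)|∂Z/∂n|:
V_g = 9.81 × 7.92×10⁻⁵ / 1.05×10⁻⁴ = 7.40 m/s
Converting: 7.40 m/s × 1.944 = 14 knots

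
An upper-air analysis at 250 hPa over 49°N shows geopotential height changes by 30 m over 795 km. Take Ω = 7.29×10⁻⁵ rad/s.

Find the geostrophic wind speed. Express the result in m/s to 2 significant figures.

Coriolis parameter at 49°N:
f = 2Ω sin φ = 2 × 7.29×10⁻⁵ × sin 49° = 1.10×10⁻⁴ s⁻¹
Height gradient: |∂Z/∂n| = 30 m / 795000 m = 3.77×10⁻⁵
On a pressure surface, geostrophic balance gives V_g = (g/f)|∂Z/∂n|:
V_g = 9.81 × 3.77×10⁻⁵ / 1.10×10⁻⁴ = 3.36 m/s

3.4 m/s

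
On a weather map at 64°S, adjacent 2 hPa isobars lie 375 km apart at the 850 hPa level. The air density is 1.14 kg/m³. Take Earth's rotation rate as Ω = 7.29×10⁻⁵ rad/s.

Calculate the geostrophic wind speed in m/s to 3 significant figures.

3.57 m/s

Coriolis parameter at 64°S:
f = 2Ω sin φ = 2 × 7.29×10⁻⁵ × sin 64° = 1.31×10⁻⁴ s⁻¹
Pressure gradient: |∂P/∂n| = 200 Pa / 375000 m = 5.33×10⁻⁴ Pa/m
Geostrophic balance (pressure-gradient force = Coriolis force):
V_g = (1/(fρ)) |∂P/∂n| = 5.33×10⁻⁴ / (1.31×10⁻⁴ × 1.14) = 3.57 m/s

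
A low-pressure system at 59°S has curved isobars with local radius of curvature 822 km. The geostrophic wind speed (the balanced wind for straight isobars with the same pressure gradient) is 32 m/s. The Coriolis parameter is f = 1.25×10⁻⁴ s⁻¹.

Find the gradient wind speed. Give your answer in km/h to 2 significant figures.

92 km/h

Around a low, centrifugal force acts outward with Coriolis, so pressure-gradient force balances both:
(1/ρ)|∂P/∂n| = fV + V²/R  →  V² + fR·V − fR·V_g = 0
With fR = 1.25×10⁻⁴ × 822×10³ m = 103 m/s:
V = [−fR + √((fR)² + 4 fR V_g)]/2 = [−103 + √(103² + 4×103×32)]/2 = 25.6 m/s
Subgeostrophic (V < V_g = 32 m/s), as expected around a low.
Converting: 25.6 m/s × 3.6 = 92 km/h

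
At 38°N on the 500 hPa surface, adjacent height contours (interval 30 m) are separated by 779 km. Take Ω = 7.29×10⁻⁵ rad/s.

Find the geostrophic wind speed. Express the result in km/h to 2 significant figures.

Coriolis parameter at 38°N:
f = 2Ω sin φ = 2 × 7.29×10⁻⁵ × sin 38° = 8.98×10⁻⁵ s⁻¹
Height gradient: |∂Z/∂n| = 30 m / 779000 m = 3.85×10⁻⁵
On a pressure surface, geostrophic balance gives V_g = (g/f)|∂Z/∂n|:
V_g = 9.81 × 3.85×10⁻⁵ / 8.98×10⁻⁵ = 4.21 m/s
Converting: 4.21 m/s × 3.6 = 15 km/h

15 km/h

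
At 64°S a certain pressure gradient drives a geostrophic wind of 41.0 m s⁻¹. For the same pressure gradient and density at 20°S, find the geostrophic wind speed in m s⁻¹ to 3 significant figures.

108 m s⁻¹

With the same pressure gradient and density, V_g ∝ 1/f ∝ 1/sin φ.
V₂ = V₁ · sin φ₁ / sin φ₂ = 41.0 × sin 64° / sin 20°
V₂ = 41.0 × 0.8988/0.3420 = 108 m s⁻¹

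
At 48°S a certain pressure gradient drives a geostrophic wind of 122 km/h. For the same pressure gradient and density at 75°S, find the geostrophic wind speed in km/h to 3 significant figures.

93.9 km/h

With the same pressure gradient and density, V_g ∝ 1/f ∝ 1/sin φ.
V₂ = V₁ · sin φ₁ / sin φ₂ = 122 × sin 48° / sin 75°
V₂ = 122 × 0.7431/0.9659 = 93.9 km/h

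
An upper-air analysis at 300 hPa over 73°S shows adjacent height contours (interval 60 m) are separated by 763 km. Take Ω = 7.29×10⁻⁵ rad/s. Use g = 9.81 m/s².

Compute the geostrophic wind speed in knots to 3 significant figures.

10.8 knots

Coriolis parameter at 73°S:
f = 2Ω sin φ = 2 × 7.29×10⁻⁵ × sin 73° = 1.39×10⁻⁴ s⁻¹
Height gradient: |∂Z/∂n| = 60 m / 763000 m = 7.86×10⁻⁵
On a pressure surface, geostrophic balance gives V_g = (g/f)|∂Z/∂n|:
V_g = 9.81 × 7.86×10⁻⁵ / 1.39×10⁻⁴ = 5.53 m/s
Converting: 5.53 m/s × 1.944 = 10.8 knots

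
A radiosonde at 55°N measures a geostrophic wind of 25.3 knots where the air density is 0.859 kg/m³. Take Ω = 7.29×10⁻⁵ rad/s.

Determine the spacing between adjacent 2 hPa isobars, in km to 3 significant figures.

Coriolis parameter at 55°N:
f = 2Ω sin φ = 2 × 7.29×10⁻⁵ × sin 55° = 1.19×10⁻⁴ s⁻¹
Wind speed in SI: 25.3 knots = 13.0 m/s
Geostrophic balance rearranged: |∂P/∂n| = f ρ V_g
|∂P/∂n| = 1.19×10⁻⁴ × 0.859 × 13.0 = 1.34×10⁻³ Pa/m
Isobar spacing: Δn = ΔP/|∂P/∂n| = 200 Pa / 1.34×10⁻³ Pa/m = 149781 m ≈ 150 km

150 km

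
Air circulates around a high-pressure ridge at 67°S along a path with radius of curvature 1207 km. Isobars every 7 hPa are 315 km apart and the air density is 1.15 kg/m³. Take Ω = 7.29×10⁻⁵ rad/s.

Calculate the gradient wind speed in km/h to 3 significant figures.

57.5 km/h

Coriolis parameter at 67°S:
f = 2Ω sin φ = 2 × 7.29×10⁻⁵ × sin 67° = 1.34×10⁻⁴ s⁻¹
Pressure gradient: |∂P/∂n| = 700 Pa / 315000 m = 2.22×10⁻³ Pa/m
Geostrophic speed: V_g = |∂P/∂n|/(fρ) = 2.22×10⁻³/(1.34×10⁻⁴ × 1.15) = 14.4 m/s
Around a high, pressure-gradient force acts outward with centrifugal, so Coriolis balances both:
fV = (1/ρ)|∂P/∂n| + V²/R  →  V² − fR·V + fR·V_g = 0
With fR = 1.34×10⁻⁴ × 1207×10³ m = 162 m/s:
V = [fR − √((fR)² − 4 fR V_g)]/2 = [162 − √(162² − 4×162×14.4)]/2 = 16 m/s
Supergeostrophic (V > V_g = 14.4 m/s), as expected around a high.
Converting: 16 m/s × 3.6 = 57.5 km/h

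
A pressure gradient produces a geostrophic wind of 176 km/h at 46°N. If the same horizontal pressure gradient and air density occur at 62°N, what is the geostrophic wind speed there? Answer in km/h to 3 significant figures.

143 km/h

With the same pressure gradient and density, V_g ∝ 1/f ∝ 1/sin φ.
V₂ = V₁ · sin φ₁ / sin φ₂ = 176 × sin 46° / sin 62°
V₂ = 176 × 0.7193/0.8829 = 143 km/h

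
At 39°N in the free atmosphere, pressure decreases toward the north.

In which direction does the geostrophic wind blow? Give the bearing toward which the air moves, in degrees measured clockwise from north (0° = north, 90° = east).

090°

The pressure-gradient force points toward the north (bearing 000°).
Geostrophic balance: in the Northern Hemisphere the Coriolis force deflects motion to the right, so the geostrophic wind blows 90° to the right of the pressure-gradient force (low pressure on the left).
Rotating 000° by 90° clockwise gives 090° — the wind blows toward the east.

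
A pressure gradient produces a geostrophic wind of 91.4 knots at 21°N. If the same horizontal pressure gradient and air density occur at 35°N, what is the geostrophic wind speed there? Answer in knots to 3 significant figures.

With the same pressure gradient and density, V_g ∝ 1/f ∝ 1/sin φ.
V₂ = V₁ · sin φ₁ / sin φ₂ = 91.4 × sin 21° / sin 35°
V₂ = 91.4 × 0.3584/0.5736 = 57.1 knots

57.1 knots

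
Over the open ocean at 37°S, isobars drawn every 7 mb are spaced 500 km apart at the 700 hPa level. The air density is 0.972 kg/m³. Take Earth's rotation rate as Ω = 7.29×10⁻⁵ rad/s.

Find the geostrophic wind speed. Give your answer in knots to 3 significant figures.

31.9 knots

Coriolis parameter at 37°S:
f = 2Ω sin φ = 2 × 7.29×10⁻⁵ × sin 37° = 8.77×10⁻⁵ s⁻¹
Pressure gradient: |∂P/∂n| = 700 Pa / 500000 m = 1.40×10⁻³ Pa/m
Geostrophic balance (pressure-gradient force = Coriolis force):
V_g = (1/(fρ)) |∂P/∂n| = 1.40×10⁻³ / (8.77×10⁻⁵ × 0.972) = 16.4 m/s
Converting: 16.4 m/s × 1.944 = 31.9 knots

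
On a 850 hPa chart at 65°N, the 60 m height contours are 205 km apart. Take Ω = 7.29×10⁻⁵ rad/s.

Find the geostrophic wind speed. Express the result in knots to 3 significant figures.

Coriolis parameter at 65°N:
f = 2Ω sin φ = 2 × 7.29×10⁻⁵ × sin 65° = 1.32×10⁻⁴ s⁻¹
Height gradient: |∂Z/∂n| = 60 m / 205000 m = 2.93×10⁻⁴
On a pressure surface, geostrophic balance gives V_g = (g/f)|∂Z/∂n|:
V_g = 9.81 × 2.93×10⁻⁴ / 1.32×10⁻⁴ = 21.7 m/s
Converting: 21.7 m/s × 1.944 = 42.2 knots

42.2 knots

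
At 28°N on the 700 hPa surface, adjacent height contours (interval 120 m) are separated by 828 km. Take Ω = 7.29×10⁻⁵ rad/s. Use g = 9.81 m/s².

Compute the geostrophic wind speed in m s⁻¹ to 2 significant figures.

21 m s⁻¹

Coriolis parameter at 28°N:
f = 2Ω sin φ = 2 × 7.29×10⁻⁵ × sin 28° = 6.84×10⁻⁵ s⁻¹
Height gradient: |∂Z/∂n| = 120 m / 828000 m = 1.45×10⁻⁴
On a pressure surface, geostrophic balance gives V_g = (g/f)|∂Z/∂n|:
V_g = 9.81 × 1.45×10⁻⁴ / 6.84×10⁻⁵ = 20.8 m/s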